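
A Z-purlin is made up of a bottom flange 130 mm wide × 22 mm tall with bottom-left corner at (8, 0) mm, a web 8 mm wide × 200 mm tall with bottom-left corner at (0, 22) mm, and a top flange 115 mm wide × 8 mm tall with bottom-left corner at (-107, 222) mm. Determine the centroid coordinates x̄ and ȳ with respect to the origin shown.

x̄ = 31.53 mm, ȳ = 80.78 mm

bottom flange: A = 130 × 22 = 2860.00, centroid at (73.00, 11.00).
web: A = 8 × 200 = 1600.00, centroid at (4.00, 122.00).
top flange: A = 115 × 8 = 920.00, centroid at (-49.50, 226.00).
ΣA = 5380.00 mm²
ΣAx̄ = (2860.00)(73.00) + (1600.00)(4.00) + (920.00)(-49.50) = 169640.00 mm³
ΣAȳ = (2860.00)(11.00) + (1600.00)(122.00) + (920.00)(226.00) = 434580.00 mm³
x̄ = 169640.00 / 5380.00 = 31.53 mm
ȳ = 434580.00 / 5380.00 = 80.78 mm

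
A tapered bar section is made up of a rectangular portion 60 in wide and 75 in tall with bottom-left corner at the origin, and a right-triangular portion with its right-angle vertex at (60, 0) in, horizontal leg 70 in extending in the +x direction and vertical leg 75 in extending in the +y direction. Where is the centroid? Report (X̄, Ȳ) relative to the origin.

X̄ = 49.65 in, Ȳ = 32.89 in

Part | A | x̄ᵢ | ȳᵢ | A·x̄ᵢ | A·ȳᵢ
rectangular portion | 4500.00 | 30.00 | 37.50 | 135000.00 | 168750.00
triangular portion | 2625.00 | 83.33 | 25.00 | 218750.00 | 65625.00
Σ | 7125.00 |  |  | 353750.00 | 234375.00
X̄ = 353750.00 / 7125.00 = 49.65 in
Ȳ = 234375.00 / 7125.00 = 32.89 in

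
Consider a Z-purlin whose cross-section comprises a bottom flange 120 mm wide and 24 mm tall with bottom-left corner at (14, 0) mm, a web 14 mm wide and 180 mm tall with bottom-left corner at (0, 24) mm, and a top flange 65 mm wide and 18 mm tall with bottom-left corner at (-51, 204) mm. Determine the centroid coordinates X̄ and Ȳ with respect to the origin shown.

Part | A | x̄ᵢ | ȳᵢ | A·x̄ᵢ | A·ȳᵢ
bottom flange | 2880.00 | 74.00 | 12.00 | 213120.00 | 34560.00
web | 2520.00 | 7.00 | 114.00 | 17640.00 | 287280.00
top flange | 1170.00 | -18.50 | 213.00 | -21645.00 | 249210.00
Σ | 6570.00 |  |  | 209115.00 | 571050.00
X̄ = 209115.00 / 6570.00 = 31.83 mm
Ȳ = 571050.00 / 6570.00 = 86.92 mm

X̄ = 31.83 mm, Ȳ = 86.92 mm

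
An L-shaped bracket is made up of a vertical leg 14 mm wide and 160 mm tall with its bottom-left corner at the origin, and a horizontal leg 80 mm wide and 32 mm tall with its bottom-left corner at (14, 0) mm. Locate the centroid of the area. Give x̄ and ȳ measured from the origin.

vertical leg: A = 14 × 160 = 2240.00, centroid at (7.00, 80.00).
horizontal leg: A = 80 × 32 = 2560.00, centroid at (54.00, 16.00).
ΣA = 4800.00 mm²
ΣAx̄ = (2240.00)(7.00) + (2560.00)(54.00) = 153920.00 mm³
ΣAȳ = (2240.00)(80.00) + (2560.00)(16.00) = 220160.00 mm³
x̄ = 153920.00 / 4800.00 = 32.07 mm
ȳ = 220160.00 / 4800.00 = 45.87 mm

x̄ = 32.07 mm, ȳ = 45.87 mm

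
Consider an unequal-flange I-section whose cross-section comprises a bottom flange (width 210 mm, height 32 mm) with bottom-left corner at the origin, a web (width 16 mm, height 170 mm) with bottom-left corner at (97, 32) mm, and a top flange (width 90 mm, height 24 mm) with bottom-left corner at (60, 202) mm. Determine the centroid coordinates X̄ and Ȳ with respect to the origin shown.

bottom flange: A = 210 × 32 = 6720.00, centroid at (105.00, 16.00).
web: A = 16 × 170 = 2720.00, centroid at (105.00, 117.00).
top flange: A = 90 × 24 = 2160.00, centroid at (105.00, 214.00).
ΣA = 11600.00 mm², ΣAX̄ = 1218000.00 mm³, ΣAȲ = 888000.00 mm³.
X̄ = 1218000.00/11600.00 = 105.00 mm; Ȳ = 888000.00/11600.00 = 76.55 mm.

X̄ = 105.00 mm, Ȳ = 76.55 mm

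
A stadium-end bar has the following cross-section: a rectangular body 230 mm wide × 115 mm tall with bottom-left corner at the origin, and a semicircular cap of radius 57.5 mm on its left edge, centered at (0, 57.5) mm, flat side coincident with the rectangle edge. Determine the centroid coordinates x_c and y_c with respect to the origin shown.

Part | A | x̄ᵢ | ȳᵢ | A·x̄ᵢ | A·ȳᵢ
rectangular body | 26450.00 | 115.00 | 57.50 | 3041750.00 | 1520875.00
semicircular end | 5193.45 | -24.40 | 57.50 | -126739.58 | 298623.11
Σ | 31643.45 |  |  | 2915010.42 | 1819498.11
x_c = 2915010.42 / 31643.45 = 92.12 mm
y_c = 1819498.11 / 31643.45 = 57.50 mm

x_c = 92.12 mm, y_c = 57.50 mm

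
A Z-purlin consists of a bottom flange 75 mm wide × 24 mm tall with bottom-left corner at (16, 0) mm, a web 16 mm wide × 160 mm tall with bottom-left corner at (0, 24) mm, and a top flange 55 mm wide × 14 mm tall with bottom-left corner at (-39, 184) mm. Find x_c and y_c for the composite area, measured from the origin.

bottom flange: A = 75 × 24 = 1800.00, centroid at (53.50, 12.00).
web: A = 16 × 160 = 2560.00, centroid at (8.00, 104.00).
top flange: A = 55 × 14 = 770.00, centroid at (-11.50, 191.00).
ΣA = 5130.00 mm²
ΣAx_c = (1800.00)(53.50) + (2560.00)(8.00) + (770.00)(-11.50) = 107925.00 mm³
ΣAy_c = (1800.00)(12.00) + (2560.00)(104.00) + (770.00)(191.00) = 434910.00 mm³
x_c = 107925.00 / 5130.00 = 21.04 mm
y_c = 434910.00 / 5130.00 = 84.78 mm

x_c = 21.04 mm, y_c = 84.78 mm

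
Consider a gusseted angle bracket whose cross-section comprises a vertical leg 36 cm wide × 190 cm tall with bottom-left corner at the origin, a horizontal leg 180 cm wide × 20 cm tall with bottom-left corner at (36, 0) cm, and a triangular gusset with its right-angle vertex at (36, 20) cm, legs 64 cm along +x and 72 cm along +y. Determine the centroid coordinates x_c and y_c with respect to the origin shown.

x_c = 55.62 cm, y_c = 61.77 cm

vertical leg: A = 36 × 190 = 6840.00, centroid at (18.00, 95.00).
horizontal leg: A = 180 × 20 = 3600.00, centroid at (126.00, 10.00).
gusset: A = ½·64·72 = 2304.00, centroid at (57.33, 44.00).
ΣA = 12744.00 cm²
ΣAx_c = (6840.00)(18.00) + (3600.00)(126.00) + (2304.00)(57.33) = 708816.00 cm³
ΣAy_c = (6840.00)(95.00) + (3600.00)(10.00) + (2304.00)(44.00) = 787176.00 cm³
x_c = 708816.00 / 12744.00 = 55.62 cm
y_c = 787176.00 / 12744.00 = 61.77 cm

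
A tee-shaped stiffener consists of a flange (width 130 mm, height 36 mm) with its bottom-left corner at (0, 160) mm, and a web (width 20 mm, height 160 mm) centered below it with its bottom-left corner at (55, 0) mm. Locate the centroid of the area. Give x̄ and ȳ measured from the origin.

x̄ = 65.00 mm, ȳ = 138.20 mm

web: A = 20 × 160 = 3200.00, centroid at (65.00, 80.00).
flange: A = 130 × 36 = 4680.00, centroid at (65.00, 178.00).
ΣA = 7880.00 mm²
ΣAx̄ = (3200.00)(65.00) + (4680.00)(65.00) = 512200.00 mm³
ΣAȳ = (3200.00)(80.00) + (4680.00)(178.00) = 1089040.00 mm³
x̄ = 512200.00 / 7880.00 = 65.00 mm
ȳ = 1089040.00 / 7880.00 = 138.20 mm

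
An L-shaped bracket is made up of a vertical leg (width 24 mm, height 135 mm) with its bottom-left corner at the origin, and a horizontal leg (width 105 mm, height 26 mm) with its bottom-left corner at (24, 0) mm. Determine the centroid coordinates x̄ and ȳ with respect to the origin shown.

x̄ = 41.49 mm, ȳ = 42.58 mm

vertical leg: A = 24 × 135 = 3240.00, centroid at (12.00, 67.50).
horizontal leg: A = 105 × 26 = 2730.00, centroid at (76.50, 13.00).
ΣA = 5970.00 mm², ΣAx̄ = 247725.00 mm³, ΣAȳ = 254190.00 mm³.
x̄ = 247725.00/5970.00 = 41.49 mm; ȳ = 254190.00/5970.00 = 42.58 mm.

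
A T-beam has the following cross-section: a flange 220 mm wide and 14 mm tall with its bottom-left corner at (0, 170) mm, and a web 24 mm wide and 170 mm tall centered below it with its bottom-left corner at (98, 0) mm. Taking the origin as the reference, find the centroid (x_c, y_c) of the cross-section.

x_c = 110.00 mm, y_c = 124.58 mm

web: A = 24 × 170 = 4080.00, centroid at (110.00, 85.00).
flange: A = 220 × 14 = 3080.00, centroid at (110.00, 177.00).
ΣA = 7160.00 mm²
ΣAx_c = (4080.00)(110.00) + (3080.00)(110.00) = 787600.00 mm³
ΣAy_c = (4080.00)(85.00) + (3080.00)(177.00) = 891960.00 mm³
x_c = 787600.00 / 7160.00 = 110.00 mm
y_c = 891960.00 / 7160.00 = 124.58 mm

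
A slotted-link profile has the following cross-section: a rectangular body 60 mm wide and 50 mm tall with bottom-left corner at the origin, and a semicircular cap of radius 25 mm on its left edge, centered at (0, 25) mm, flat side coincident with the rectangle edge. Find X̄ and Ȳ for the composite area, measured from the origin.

Part | A | x̄ᵢ | ȳᵢ | A·x̄ᵢ | A·ȳᵢ
rectangular body | 3000.00 | 30.00 | 25.00 | 90000.00 | 75000.00
semicircular end | 981.75 | -10.61 | 25.00 | -10416.67 | 24543.69
Σ | 3981.75 |  |  | 79583.33 | 99543.69
X̄ = 79583.33 / 3981.75 = 19.99 mm
Ȳ = 99543.69 / 3981.75 = 25.00 mm

X̄ = 19.99 mm, Ȳ = 25.00 mm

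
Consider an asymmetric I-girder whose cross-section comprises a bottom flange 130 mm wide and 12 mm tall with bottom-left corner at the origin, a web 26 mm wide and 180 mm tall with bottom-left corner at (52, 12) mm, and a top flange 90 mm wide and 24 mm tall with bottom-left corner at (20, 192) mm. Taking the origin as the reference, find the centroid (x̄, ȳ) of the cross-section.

bottom flange: A = 130 × 12 = 1560.00, centroid at (65.00, 6.00).
web: A = 26 × 180 = 4680.00, centroid at (65.00, 102.00).
top flange: A = 90 × 24 = 2160.00, centroid at (65.00, 204.00).
ΣA = 8400.00 mm², ΣAx̄ = 546000.00 mm³, ΣAȳ = 927360.00 mm³.
x̄ = 546000.00/8400.00 = 65.00 mm; ȳ = 927360.00/8400.00 = 110.40 mm.

x̄ = 65.00 mm, ȳ = 110.40 mm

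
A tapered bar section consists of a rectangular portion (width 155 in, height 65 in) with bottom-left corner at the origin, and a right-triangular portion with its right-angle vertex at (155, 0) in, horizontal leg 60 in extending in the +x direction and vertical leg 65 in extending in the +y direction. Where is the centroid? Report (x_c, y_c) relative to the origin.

x_c = 93.31 in, y_c = 30.74 in

rectangular portion: A = 155 × 65 = 10075.00, centroid at (77.50, 32.50).
triangular portion: A = ½·60·65 = 1950.00, centroid at (175.00, 21.67).
ΣA = 12025.00 in²
ΣAx_c = (10075.00)(77.50) + (1950.00)(175.00) = 1122062.50 in³
ΣAy_c = (10075.00)(32.50) + (1950.00)(21.67) = 369687.50 in³
x_c = 1122062.50 / 12025.00 = 93.31 in
y_c = 369687.50 / 12025.00 = 30.74 in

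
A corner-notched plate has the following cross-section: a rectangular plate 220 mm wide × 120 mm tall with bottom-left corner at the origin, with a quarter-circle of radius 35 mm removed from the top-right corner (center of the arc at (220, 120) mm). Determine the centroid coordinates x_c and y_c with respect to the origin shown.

x_c = 106.40 mm, y_c = 58.29 mm

plate: A = 220 × 120 = 26400.00, centroid at (110.00, 60.00).
removed quarter-circle: A = −¼π·35² = -962.11, centroid at (205.15, 105.15).
ΣA = 25437.89 mm², ΣAx_c = 2706626.86 mm³, ΣAy_c = 1482838.14 mm³.
x_c = 2706626.86/25437.89 = 106.40 mm; y_c = 1482838.14/25437.89 = 58.29 mm.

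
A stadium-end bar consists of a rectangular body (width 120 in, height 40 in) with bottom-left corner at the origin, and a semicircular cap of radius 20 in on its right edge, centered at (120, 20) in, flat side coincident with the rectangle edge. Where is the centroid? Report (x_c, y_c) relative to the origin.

x_c = 67.93 in, y_c = 20.00 in

rectangular body: A = 120 × 40 = 4800.00, centroid at (60.00, 20.00).
semicircular end: A = ½π·20² = 628.32, centroid at (128.49, 20.00).
ΣA = 5428.32 in²
ΣAx_c = (4800.00)(60.00) + (628.32)(128.49) = 368731.56 in³
ΣAy_c = (4800.00)(20.00) + (628.32)(20.00) = 108566.37 in³
x_c = 368731.56 / 5428.32 = 67.93 in
y_c = 108566.37 / 5428.32 = 20.00 in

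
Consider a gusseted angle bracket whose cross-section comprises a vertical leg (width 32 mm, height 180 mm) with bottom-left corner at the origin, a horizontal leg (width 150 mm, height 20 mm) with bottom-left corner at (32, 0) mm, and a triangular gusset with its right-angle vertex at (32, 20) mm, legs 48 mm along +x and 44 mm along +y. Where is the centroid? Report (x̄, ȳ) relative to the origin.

x̄ = 47.25 mm, ȳ = 59.60 mm

Part | A | x̄ᵢ | ȳᵢ | A·x̄ᵢ | A·ȳᵢ
vertical leg | 5760.00 | 16.00 | 90.00 | 92160.00 | 518400.00
horizontal leg | 3000.00 | 107.00 | 10.00 | 321000.00 | 30000.00
gusset | 1056.00 | 48.00 | 34.67 | 50688.00 | 36608.00
Σ | 9816.00 |  |  | 463848.00 | 585008.00
x̄ = 463848.00 / 9816.00 = 47.25 mm
ȳ = 585008.00 / 9816.00 = 59.60 mm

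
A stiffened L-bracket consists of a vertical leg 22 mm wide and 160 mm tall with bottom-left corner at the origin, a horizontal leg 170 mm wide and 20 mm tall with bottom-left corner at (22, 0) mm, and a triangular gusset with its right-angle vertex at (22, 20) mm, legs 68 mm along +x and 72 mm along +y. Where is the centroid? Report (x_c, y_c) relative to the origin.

x_c = 54.64 mm, y_c = 45.19 mm

vertical leg: A = 22 × 160 = 3520.00, centroid at (11.00, 80.00).
horizontal leg: A = 170 × 20 = 3400.00, centroid at (107.00, 10.00).
gusset: A = ½·68·72 = 2448.00, centroid at (44.67, 44.00).
ΣA = 9368.00 mm², ΣAx_c = 511864.00 mm³, ΣAy_c = 423312.00 mm³.
x_c = 511864.00/9368.00 = 54.64 mm; y_c = 423312.00/9368.00 = 45.19 mm.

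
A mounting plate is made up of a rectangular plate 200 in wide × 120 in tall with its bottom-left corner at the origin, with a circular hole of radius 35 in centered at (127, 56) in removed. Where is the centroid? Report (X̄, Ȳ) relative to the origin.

plate: A = 200 × 120 = 24000.00, centroid at (100.00, 60.00).
hole: A = −π·35² = -3848.45, centroid at (127.00, 56.00).
ΣA = 20151.55 in², ΣAX̄ = 1911246.72 in³, ΣAȲ = 1224486.74 in³.
X̄ = 1911246.72/20151.55 = 94.84 in; Ȳ = 1224486.74/20151.55 = 60.76 in.

X̄ = 94.84 in, Ȳ = 60.76 in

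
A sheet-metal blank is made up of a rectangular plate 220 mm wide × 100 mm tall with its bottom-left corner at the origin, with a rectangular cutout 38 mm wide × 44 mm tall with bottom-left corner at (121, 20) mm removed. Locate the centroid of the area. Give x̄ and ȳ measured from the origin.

plate: A = 220 × 100 = 22000.00, centroid at (110.00, 50.00).
hole: A = −(38 × 44) = -1672.00, centroid at (140.00, 42.00).
ΣA = 20328.00 mm²
ΣAx̄ = (22000.00)(110.00) + (-1672.00)(140.00) = 2185920.00 mm³
ΣAȳ = (22000.00)(50.00) + (-1672.00)(42.00) = 1029776.00 mm³
x̄ = 2185920.00 / 20328.00 = 107.53 mm
ȳ = 1029776.00 / 20328.00 = 50.66 mm

x̄ = 107.53 mm, ȳ = 50.66 mm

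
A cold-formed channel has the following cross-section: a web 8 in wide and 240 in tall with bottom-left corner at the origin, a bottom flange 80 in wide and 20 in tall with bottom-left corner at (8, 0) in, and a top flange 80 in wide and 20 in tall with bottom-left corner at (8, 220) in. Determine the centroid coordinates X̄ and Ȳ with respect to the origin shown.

web: A = 8 × 240 = 1920.00, centroid at (4.00, 120.00).
bottom flange: A = 80 × 20 = 1600.00, centroid at (48.00, 10.00).
top flange: A = 80 × 20 = 1600.00, centroid at (48.00, 230.00).
ΣA = 5120.00 in², ΣAX̄ = 161280.00 in³, ΣAȲ = 614400.00 in³.
X̄ = 161280.00/5120.00 = 31.50 in; Ȳ = 614400.00/5120.00 = 120.00 in.

X̄ = 31.50 in, Ȳ = 120.00 in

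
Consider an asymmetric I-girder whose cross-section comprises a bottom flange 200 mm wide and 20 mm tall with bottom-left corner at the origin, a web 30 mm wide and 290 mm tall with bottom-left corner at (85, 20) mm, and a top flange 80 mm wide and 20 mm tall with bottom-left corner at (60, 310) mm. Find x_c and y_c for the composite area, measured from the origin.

bottom flange: A = 200 × 20 = 4000.00, centroid at (100.00, 10.00).
web: A = 30 × 290 = 8700.00, centroid at (100.00, 165.00).
top flange: A = 80 × 20 = 1600.00, centroid at (100.00, 320.00).
ΣA = 14300.00 mm²
ΣAx_c = (4000.00)(100.00) + (8700.00)(100.00) + (1600.00)(100.00) = 1430000.00 mm³
ΣAy_c = (4000.00)(10.00) + (8700.00)(165.00) + (1600.00)(320.00) = 1987500.00 mm³
x_c = 1430000.00 / 14300.00 = 100.00 mm
y_c = 1987500.00 / 14300.00 = 138.99 mm

x_c = 100.00 mm, y_c = 138.99 mm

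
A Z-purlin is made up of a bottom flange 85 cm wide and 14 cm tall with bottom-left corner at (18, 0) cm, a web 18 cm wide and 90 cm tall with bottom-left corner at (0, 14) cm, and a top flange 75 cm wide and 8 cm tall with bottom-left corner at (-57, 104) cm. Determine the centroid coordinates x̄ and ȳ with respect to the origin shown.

x̄ = 21.96 cm, ȳ = 49.48 cm

bottom flange: A = 85 × 14 = 1190.00, centroid at (60.50, 7.00).
web: A = 18 × 90 = 1620.00, centroid at (9.00, 59.00).
top flange: A = 75 × 8 = 600.00, centroid at (-19.50, 108.00).
ΣA = 3410.00 cm², ΣAx̄ = 74875.00 cm³, ΣAȳ = 168710.00 cm³.
x̄ = 74875.00/3410.00 = 21.96 cm; ȳ = 168710.00/3410.00 = 49.48 cm.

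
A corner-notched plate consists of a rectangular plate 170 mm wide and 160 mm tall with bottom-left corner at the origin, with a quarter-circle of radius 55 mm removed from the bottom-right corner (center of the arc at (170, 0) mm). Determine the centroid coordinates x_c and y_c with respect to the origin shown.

Part | A | x̄ᵢ | ȳᵢ | A·x̄ᵢ | A·ȳᵢ
plate | 27200.00 | 85.00 | 80.00 | 2312000.00 | 2176000.00
removed quarter-circle | -2375.83 | 146.66 | 23.34 | -348432.67 | -55458.33
Σ | 24824.17 |  |  | 1963567.33 | 2120541.67
x_c = 1963567.33 / 24824.17 = 79.10 mm
y_c = 2120541.67 / 24824.17 = 85.42 mm

x_c = 79.10 mm, y_c = 85.42 mm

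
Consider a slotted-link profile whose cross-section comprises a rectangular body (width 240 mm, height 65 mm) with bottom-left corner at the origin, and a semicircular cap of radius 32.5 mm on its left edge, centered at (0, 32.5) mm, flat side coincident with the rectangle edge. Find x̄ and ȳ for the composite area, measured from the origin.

rectangular body: A = 240 × 65 = 15600.00, centroid at (120.00, 32.50).
semicircular end: A = ½π·32.5² = 1659.15, centroid at (-13.79, 32.50).
ΣA = 17259.15 mm²
ΣAx̄ = (15600.00)(120.00) + (1659.15)(-13.79) = 1849114.58 mm³
ΣAȳ = (15600.00)(32.50) + (1659.15)(32.50) = 560922.49 mm³
x̄ = 1849114.58 / 17259.15 = 107.14 mm
ȳ = 560922.49 / 17259.15 = 32.50 mm

x̄ = 107.14 mm, ȳ = 32.50 mm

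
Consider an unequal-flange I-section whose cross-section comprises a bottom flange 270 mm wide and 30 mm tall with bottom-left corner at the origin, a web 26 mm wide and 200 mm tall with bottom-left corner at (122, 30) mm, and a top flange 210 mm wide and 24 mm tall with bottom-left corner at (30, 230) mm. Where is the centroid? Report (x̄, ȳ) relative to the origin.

bottom flange: A = 270 × 30 = 8100.00, centroid at (135.00, 15.00).
web: A = 26 × 200 = 5200.00, centroid at (135.00, 130.00).
top flange: A = 210 × 24 = 5040.00, centroid at (135.00, 242.00).
ΣA = 18340.00 mm², ΣAx̄ = 2475900.00 mm³, ΣAȳ = 2017180.00 mm³.
x̄ = 2475900.00/18340.00 = 135.00 mm; ȳ = 2017180.00/18340.00 = 109.99 mm.

x̄ = 135.00 mm, ȳ = 109.99 mm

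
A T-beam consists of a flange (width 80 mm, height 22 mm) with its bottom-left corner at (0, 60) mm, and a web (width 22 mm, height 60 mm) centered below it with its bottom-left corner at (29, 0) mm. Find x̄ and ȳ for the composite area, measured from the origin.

web: A = 22 × 60 = 1320.00, centroid at (40.00, 30.00).
flange: A = 80 × 22 = 1760.00, centroid at (40.00, 71.00).
ΣA = 3080.00 mm², ΣAx̄ = 123200.00 mm³, ΣAȳ = 164560.00 mm³.
x̄ = 123200.00/3080.00 = 40.00 mm; ȳ = 164560.00/3080.00 = 53.43 mm.

x̄ = 40.00 mm, ȳ = 53.43 mm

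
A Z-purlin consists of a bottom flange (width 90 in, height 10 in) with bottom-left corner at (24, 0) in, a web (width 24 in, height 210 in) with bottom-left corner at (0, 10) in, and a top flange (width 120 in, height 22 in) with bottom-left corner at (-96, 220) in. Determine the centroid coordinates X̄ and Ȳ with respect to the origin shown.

bottom flange: A = 90 × 10 = 900.00, centroid at (69.00, 5.00).
web: A = 24 × 210 = 5040.00, centroid at (12.00, 115.00).
top flange: A = 120 × 22 = 2640.00, centroid at (-36.00, 231.00).
ΣA = 8580.00 in², ΣAX̄ = 27540.00 in³, ΣAȲ = 1193940.00 in³.
X̄ = 27540.00/8580.00 = 3.21 in; Ȳ = 1193940.00/8580.00 = 139.15 in.

X̄ = 3.21 in, Ȳ = 139.15 in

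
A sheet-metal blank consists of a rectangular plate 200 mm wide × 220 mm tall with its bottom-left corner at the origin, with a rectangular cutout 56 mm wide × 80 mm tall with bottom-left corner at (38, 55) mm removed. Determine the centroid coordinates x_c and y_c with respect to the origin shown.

Part | A | x̄ᵢ | ȳᵢ | A·x̄ᵢ | A·ȳᵢ
plate | 44000.00 | 100.00 | 110.00 | 4400000.00 | 4840000.00
hole | -4480.00 | 66.00 | 95.00 | -295680.00 | -425600.00
Σ | 39520.00 |  |  | 4104320.00 | 4414400.00
x_c = 4104320.00 / 39520.00 = 103.85 mm
y_c = 4414400.00 / 39520.00 = 111.70 mm

x_c = 103.85 mm, y_c = 111.70 mm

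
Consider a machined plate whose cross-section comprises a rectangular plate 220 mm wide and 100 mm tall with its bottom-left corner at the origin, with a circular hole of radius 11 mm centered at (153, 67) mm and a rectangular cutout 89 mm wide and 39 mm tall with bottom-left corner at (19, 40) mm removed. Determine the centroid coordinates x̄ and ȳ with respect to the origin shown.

x̄ = 117.99 mm, ȳ = 47.83 mm

plate: A = 220 × 100 = 22000.00, centroid at (110.00, 50.00).
hole 1: A = −π·11² = -380.13, centroid at (153.00, 67.00).
hole 2: A = −(89 × 39) = -3471.00, centroid at (63.50, 59.50).
ΣA = 18148.87 mm², ΣAx̄ = 2141431.20 mm³, ΣAȳ = 868006.61 mm³.
x̄ = 2141431.20/18148.87 = 117.99 mm; ȳ = 868006.61/18148.87 = 47.83 mm.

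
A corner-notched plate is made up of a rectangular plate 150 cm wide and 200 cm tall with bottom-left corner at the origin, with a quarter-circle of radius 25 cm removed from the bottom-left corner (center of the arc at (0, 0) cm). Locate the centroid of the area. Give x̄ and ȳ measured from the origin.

plate: A = 150 × 200 = 30000.00, centroid at (75.00, 100.00).
removed quarter-circle: A = −¼π·25² = -490.87, centroid at (10.61, 10.61).
ΣA = 29509.13 cm²
ΣAx̄ = (30000.00)(75.00) + (-490.87)(10.61) = 2244791.67 cm³
ΣAȳ = (30000.00)(100.00) + (-490.87)(10.61) = 2994791.67 cm³
x̄ = 2244791.67 / 29509.13 = 76.07 cm
ȳ = 2994791.67 / 29509.13 = 101.49 cm

x̄ = 76.07 cm, ȳ = 101.49 cm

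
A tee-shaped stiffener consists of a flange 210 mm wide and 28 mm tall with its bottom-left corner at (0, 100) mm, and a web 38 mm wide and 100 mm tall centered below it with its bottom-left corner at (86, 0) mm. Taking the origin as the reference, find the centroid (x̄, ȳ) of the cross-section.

x̄ = 105.00 mm, ȳ = 88.88 mm

web: A = 38 × 100 = 3800.00, centroid at (105.00, 50.00).
flange: A = 210 × 28 = 5880.00, centroid at (105.00, 114.00).
ΣA = 9680.00 mm², ΣAx̄ = 1016400.00 mm³, ΣAȳ = 860320.00 mm³.
x̄ = 1016400.00/9680.00 = 105.00 mm; ȳ = 860320.00/9680.00 = 88.88 mm.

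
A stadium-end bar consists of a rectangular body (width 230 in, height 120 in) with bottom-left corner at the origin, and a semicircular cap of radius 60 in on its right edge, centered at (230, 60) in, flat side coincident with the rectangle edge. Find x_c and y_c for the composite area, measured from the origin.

Part | A | x̄ᵢ | ȳᵢ | A·x̄ᵢ | A·ȳᵢ
rectangular body | 27600.00 | 115.00 | 60.00 | 3174000.00 | 1656000.00
semicircular end | 5654.87 | 255.46 | 60.00 | 1444619.36 | 339292.01
Σ | 33254.87 |  |  | 4618619.36 | 1995292.01
x_c = 4618619.36 / 33254.87 = 138.89 in
y_c = 1995292.01 / 33254.87 = 60.00 in

x_c = 138.89 in, y_c = 60.00 in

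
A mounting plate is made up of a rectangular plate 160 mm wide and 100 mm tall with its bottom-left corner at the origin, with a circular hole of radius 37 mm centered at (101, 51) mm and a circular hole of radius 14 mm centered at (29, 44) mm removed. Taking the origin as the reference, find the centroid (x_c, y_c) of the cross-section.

x_c = 74.68 mm, y_c = 49.95 mm

plate: A = 160 × 100 = 16000.00, centroid at (80.00, 50.00).
hole 1: A = −π·37² = -4300.84, centroid at (101.00, 51.00).
hole 2: A = −π·14² = -615.75, centroid at (29.00, 44.00).
ΣA = 11083.41 mm², ΣAx_c = 827758.31 mm³, ΣAy_c = 553564.05 mm³.
x_c = 827758.31/11083.41 = 74.68 mm; y_c = 553564.05/11083.41 = 49.95 mm.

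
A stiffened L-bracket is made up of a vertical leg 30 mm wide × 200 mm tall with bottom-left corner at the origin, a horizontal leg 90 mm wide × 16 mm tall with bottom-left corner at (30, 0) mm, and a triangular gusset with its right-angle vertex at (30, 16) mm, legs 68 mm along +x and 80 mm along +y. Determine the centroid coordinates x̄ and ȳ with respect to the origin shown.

x̄ = 33.59 mm, ȳ = 71.61 mm

vertical leg: A = 30 × 200 = 6000.00, centroid at (15.00, 100.00).
horizontal leg: A = 90 × 16 = 1440.00, centroid at (75.00, 8.00).
gusset: A = ½·68·80 = 2720.00, centroid at (52.67, 42.67).
ΣA = 10160.00 mm²
ΣAx̄ = (6000.00)(15.00) + (1440.00)(75.00) + (2720.00)(52.67) = 341253.33 mm³
ΣAȳ = (6000.00)(100.00) + (1440.00)(8.00) + (2720.00)(42.67) = 727573.33 mm³
x̄ = 341253.33 / 10160.00 = 33.59 mm
ȳ = 727573.33 / 10160.00 = 71.61 mm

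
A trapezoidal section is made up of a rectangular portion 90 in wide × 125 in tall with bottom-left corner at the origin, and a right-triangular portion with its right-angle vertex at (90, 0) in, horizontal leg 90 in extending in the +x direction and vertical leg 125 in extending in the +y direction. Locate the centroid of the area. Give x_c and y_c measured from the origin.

rectangular portion: A = 90 × 125 = 11250.00, centroid at (45.00, 62.50).
triangular portion: A = ½·90·125 = 5625.00, centroid at (120.00, 41.67).
ΣA = 16875.00 in², ΣAx_c = 1181250.00 in³, ΣAy_c = 937500.00 in³.
x_c = 1181250.00/16875.00 = 70.00 in; y_c = 937500.00/16875.00 = 55.56 in.

x_c = 70.00 in, y_c = 55.56 in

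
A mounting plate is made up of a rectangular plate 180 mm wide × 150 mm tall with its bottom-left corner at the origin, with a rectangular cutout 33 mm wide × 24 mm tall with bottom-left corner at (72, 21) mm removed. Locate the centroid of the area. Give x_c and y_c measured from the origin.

x_c = 90.05 mm, y_c = 76.27 mm

Part | A | x̄ᵢ | ȳᵢ | A·x̄ᵢ | A·ȳᵢ
plate | 27000.00 | 90.00 | 75.00 | 2430000.00 | 2025000.00
hole | -792.00 | 88.50 | 33.00 | -70092.00 | -26136.00
Σ | 26208.00 |  |  | 2359908.00 | 1998864.00
x_c = 2359908.00 / 26208.00 = 90.05 mm
y_c = 1998864.00 / 26208.00 = 76.27 mm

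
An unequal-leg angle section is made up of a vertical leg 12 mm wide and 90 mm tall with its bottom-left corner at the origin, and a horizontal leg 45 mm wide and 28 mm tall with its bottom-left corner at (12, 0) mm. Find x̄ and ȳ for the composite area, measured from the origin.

vertical leg: A = 12 × 90 = 1080.00, centroid at (6.00, 45.00).
horizontal leg: A = 45 × 28 = 1260.00, centroid at (34.50, 14.00).
ΣA = 2340.00 mm²
ΣAx̄ = (1080.00)(6.00) + (1260.00)(34.50) = 49950.00 mm³
ΣAȳ = (1080.00)(45.00) + (1260.00)(14.00) = 66240.00 mm³
x̄ = 49950.00 / 2340.00 = 21.35 mm
ȳ = 66240.00 / 2340.00 = 28.31 mm

x̄ = 21.35 mm, ȳ = 28.31 mm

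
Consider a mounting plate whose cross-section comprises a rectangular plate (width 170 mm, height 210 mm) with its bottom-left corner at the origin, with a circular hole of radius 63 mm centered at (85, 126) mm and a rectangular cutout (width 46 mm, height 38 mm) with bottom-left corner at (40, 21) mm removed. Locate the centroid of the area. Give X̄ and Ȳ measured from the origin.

X̄ = 86.79 mm, Ȳ = 98.10 mm

Part | A | x̄ᵢ | ȳᵢ | A·x̄ᵢ | A·ȳᵢ
plate | 35700.00 | 85.00 | 105.00 | 3034500.00 | 3748500.00
hole 1 | -12468.98 | 85.00 | 126.00 | -1059863.41 | -1571091.64
hole 2 | -1748.00 | 63.00 | 40.00 | -110124.00 | -69920.00
Σ | 21483.02 |  |  | 1864512.59 | 2107488.36
X̄ = 1864512.59 / 21483.02 = 86.79 mm
Ȳ = 2107488.36 / 21483.02 = 98.10 mm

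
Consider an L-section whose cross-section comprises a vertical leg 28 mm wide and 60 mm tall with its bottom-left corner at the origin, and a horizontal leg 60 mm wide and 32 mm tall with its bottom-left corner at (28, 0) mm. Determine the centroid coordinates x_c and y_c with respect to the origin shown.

vertical leg: A = 28 × 60 = 1680.00, centroid at (14.00, 30.00).
horizontal leg: A = 60 × 32 = 1920.00, centroid at (58.00, 16.00).
ΣA = 3600.00 mm²
ΣAx_c = (1680.00)(14.00) + (1920.00)(58.00) = 134880.00 mm³
ΣAy_c = (1680.00)(30.00) + (1920.00)(16.00) = 81120.00 mm³
x_c = 134880.00 / 3600.00 = 37.47 mm
y_c = 81120.00 / 3600.00 = 22.53 mm

x_c = 37.47 mm, y_c = 22.53 mm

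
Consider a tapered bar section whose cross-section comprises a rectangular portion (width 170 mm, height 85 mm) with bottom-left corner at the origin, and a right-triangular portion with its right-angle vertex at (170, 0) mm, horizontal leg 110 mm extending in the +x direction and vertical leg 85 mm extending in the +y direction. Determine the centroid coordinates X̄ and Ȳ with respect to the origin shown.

X̄ = 114.74 mm, Ȳ = 39.04 mm

rectangular portion: A = 170 × 85 = 14450.00, centroid at (85.00, 42.50).
triangular portion: A = ½·110·85 = 4675.00, centroid at (206.67, 28.33).
ΣA = 19125.00 mm²
ΣAX̄ = (14450.00)(85.00) + (4675.00)(206.67) = 2194416.67 mm³
ΣAȲ = (14450.00)(42.50) + (4675.00)(28.33) = 746583.33 mm³
X̄ = 2194416.67 / 19125.00 = 114.74 mm
Ȳ = 746583.33 / 19125.00 = 39.04 mm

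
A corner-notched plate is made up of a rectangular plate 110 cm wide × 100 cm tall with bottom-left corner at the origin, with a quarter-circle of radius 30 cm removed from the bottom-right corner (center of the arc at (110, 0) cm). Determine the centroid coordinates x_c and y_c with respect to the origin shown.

plate: A = 110 × 100 = 11000.00, centroid at (55.00, 50.00).
removed quarter-circle: A = −¼π·30² = -706.86, centroid at (97.27, 12.73).
ΣA = 10293.14 cm², ΣAx_c = 536245.58 cm³, ΣAy_c = 541000.00 cm³.
x_c = 536245.58/10293.14 = 52.10 cm; y_c = 541000.00/10293.14 = 52.56 cm.

x_c = 52.10 cm, y_c = 52.56 cm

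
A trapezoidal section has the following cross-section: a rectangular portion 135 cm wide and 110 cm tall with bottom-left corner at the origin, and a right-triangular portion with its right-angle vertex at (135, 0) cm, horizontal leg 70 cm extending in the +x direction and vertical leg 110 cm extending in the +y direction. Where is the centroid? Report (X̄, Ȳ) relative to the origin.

X̄ = 86.20 cm, Ȳ = 51.23 cm

Part | A | x̄ᵢ | ȳᵢ | A·x̄ᵢ | A·ȳᵢ
rectangular portion | 14850.00 | 67.50 | 55.00 | 1002375.00 | 816750.00
triangular portion | 3850.00 | 158.33 | 36.67 | 609583.33 | 141166.67
Σ | 18700.00 |  |  | 1611958.33 | 957916.67
X̄ = 1611958.33 / 18700.00 = 86.20 cm
Ȳ = 957916.67 / 18700.00 = 51.23 cm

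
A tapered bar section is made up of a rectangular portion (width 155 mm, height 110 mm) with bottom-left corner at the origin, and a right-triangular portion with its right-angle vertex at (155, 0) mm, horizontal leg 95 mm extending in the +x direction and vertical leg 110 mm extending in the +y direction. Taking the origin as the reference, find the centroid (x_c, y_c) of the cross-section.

x_c = 103.11 mm, y_c = 50.70 mm

rectangular portion: A = 155 × 110 = 17050.00, centroid at (77.50, 55.00).
triangular portion: A = ½·95·110 = 5225.00, centroid at (186.67, 36.67).
ΣA = 22275.00 mm²
ΣAx_c = (17050.00)(77.50) + (5225.00)(186.67) = 2296708.33 mm³
ΣAy_c = (17050.00)(55.00) + (5225.00)(36.67) = 1129333.33 mm³
x_c = 2296708.33 / 22275.00 = 103.11 mm
y_c = 1129333.33 / 22275.00 = 50.70 mm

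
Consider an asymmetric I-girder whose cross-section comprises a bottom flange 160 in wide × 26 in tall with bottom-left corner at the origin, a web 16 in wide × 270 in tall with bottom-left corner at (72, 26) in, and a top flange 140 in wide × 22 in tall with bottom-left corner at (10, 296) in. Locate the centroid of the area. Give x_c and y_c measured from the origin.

bottom flange: A = 160 × 26 = 4160.00, centroid at (80.00, 13.00).
web: A = 16 × 270 = 4320.00, centroid at (80.00, 161.00).
top flange: A = 140 × 22 = 3080.00, centroid at (80.00, 307.00).
ΣA = 11560.00 in²
ΣAx_c = (4160.00)(80.00) + (4320.00)(80.00) + (3080.00)(80.00) = 924800.00 in³
ΣAy_c = (4160.00)(13.00) + (4320.00)(161.00) + (3080.00)(307.00) = 1695160.00 in³
x_c = 924800.00 / 11560.00 = 80.00 in
y_c = 1695160.00 / 11560.00 = 146.64 in

x_c = 80.00 in, y_c = 146.64 in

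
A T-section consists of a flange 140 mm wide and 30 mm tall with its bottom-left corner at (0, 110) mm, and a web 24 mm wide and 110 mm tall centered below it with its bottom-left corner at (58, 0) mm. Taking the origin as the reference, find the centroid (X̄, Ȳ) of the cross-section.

X̄ = 70.00 mm, Ȳ = 97.98 mm

web: A = 24 × 110 = 2640.00, centroid at (70.00, 55.00).
flange: A = 140 × 30 = 4200.00, centroid at (70.00, 125.00).
ΣA = 6840.00 mm²
ΣAX̄ = (2640.00)(70.00) + (4200.00)(70.00) = 478800.00 mm³
ΣAȲ = (2640.00)(55.00) + (4200.00)(125.00) = 670200.00 mm³
X̄ = 478800.00 / 6840.00 = 70.00 mm
Ȳ = 670200.00 / 6840.00 = 97.98 mm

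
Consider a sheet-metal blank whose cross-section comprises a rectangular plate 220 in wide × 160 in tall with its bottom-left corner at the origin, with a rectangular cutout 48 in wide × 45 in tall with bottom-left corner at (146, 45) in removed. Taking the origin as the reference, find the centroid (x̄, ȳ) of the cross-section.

x̄ = 106.08 in, ȳ = 80.82 in

plate: A = 220 × 160 = 35200.00, centroid at (110.00, 80.00).
hole: A = −(48 × 45) = -2160.00, centroid at (170.00, 67.50).
ΣA = 33040.00 in², ΣAx̄ = 3504800.00 in³, ΣAȳ = 2670200.00 in³.
x̄ = 3504800.00/33040.00 = 106.08 in; ȳ = 2670200.00/33040.00 = 80.82 in.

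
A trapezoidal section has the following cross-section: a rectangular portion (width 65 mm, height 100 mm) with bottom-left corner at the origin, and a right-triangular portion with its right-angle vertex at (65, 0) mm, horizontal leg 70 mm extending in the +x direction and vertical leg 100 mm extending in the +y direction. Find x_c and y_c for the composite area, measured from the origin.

rectangular portion: A = 65 × 100 = 6500.00, centroid at (32.50, 50.00).
triangular portion: A = ½·70·100 = 3500.00, centroid at (88.33, 33.33).
ΣA = 10000.00 mm², ΣAx_c = 520416.67 mm³, ΣAy_c = 441666.67 mm³.
x_c = 520416.67/10000.00 = 52.04 mm; y_c = 441666.67/10000.00 = 44.17 mm.

x_c = 52.04 mm, y_c = 44.17 mm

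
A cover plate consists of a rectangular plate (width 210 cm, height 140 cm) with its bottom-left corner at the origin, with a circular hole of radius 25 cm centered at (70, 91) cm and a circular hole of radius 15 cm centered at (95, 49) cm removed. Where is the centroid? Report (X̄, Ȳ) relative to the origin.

plate: A = 210 × 140 = 29400.00, centroid at (105.00, 70.00).
hole 1: A = −π·25² = -1963.50, centroid at (70.00, 91.00).
hole 2: A = −π·15² = -706.86, centroid at (95.00, 49.00).
ΣA = 26729.65 cm², ΣAX̄ = 2882403.78 cm³, ΣAȲ = 1844685.86 cm³.
X̄ = 2882403.78/26729.65 = 107.84 cm; Ȳ = 1844685.86/26729.65 = 69.01 cm.

X̄ = 107.84 cm, Ȳ = 69.01 cm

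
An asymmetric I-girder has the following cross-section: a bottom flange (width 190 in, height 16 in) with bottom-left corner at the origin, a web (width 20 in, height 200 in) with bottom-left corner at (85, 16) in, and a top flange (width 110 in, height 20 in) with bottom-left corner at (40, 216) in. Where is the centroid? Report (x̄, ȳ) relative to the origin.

Part | A | x̄ᵢ | ȳᵢ | A·x̄ᵢ | A·ȳᵢ
bottom flange | 3040.00 | 95.00 | 8.00 | 288800.00 | 24320.00
web | 4000.00 | 95.00 | 116.00 | 380000.00 | 464000.00
top flange | 2200.00 | 95.00 | 226.00 | 209000.00 | 497200.00
Σ | 9240.00 |  |  | 877800.00 | 985520.00
x̄ = 877800.00 / 9240.00 = 95.00 in
ȳ = 985520.00 / 9240.00 = 106.66 in

x̄ = 95.00 in, ȳ = 106.66 in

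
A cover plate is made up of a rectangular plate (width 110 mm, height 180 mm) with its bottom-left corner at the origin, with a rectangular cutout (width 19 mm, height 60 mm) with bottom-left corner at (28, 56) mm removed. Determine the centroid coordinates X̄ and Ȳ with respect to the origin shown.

X̄ = 56.07 mm, Ȳ = 90.24 mm

Part | A | x̄ᵢ | ȳᵢ | A·x̄ᵢ | A·ȳᵢ
plate | 19800.00 | 55.00 | 90.00 | 1089000.00 | 1782000.00
hole | -1140.00 | 37.50 | 86.00 | -42750.00 | -98040.00
Σ | 18660.00 |  |  | 1046250.00 | 1683960.00
X̄ = 1046250.00 / 18660.00 = 56.07 mm
Ȳ = 1683960.00 / 18660.00 = 90.24 mm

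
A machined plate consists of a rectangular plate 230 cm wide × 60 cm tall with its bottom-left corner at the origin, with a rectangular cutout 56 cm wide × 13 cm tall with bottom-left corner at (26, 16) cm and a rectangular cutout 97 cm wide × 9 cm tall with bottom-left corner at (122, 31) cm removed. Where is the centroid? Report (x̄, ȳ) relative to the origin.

x̄ = 114.67 cm, ȳ = 30.05 cm

plate: A = 230 × 60 = 13800.00, centroid at (115.00, 30.00).
hole 1: A = −(56 × 13) = -728.00, centroid at (54.00, 22.50).
hole 2: A = −(97 × 9) = -873.00, centroid at (170.50, 35.50).
ΣA = 12199.00 cm²
ΣAx̄ = (13800.00)(115.00) + (-728.00)(54.00) + (-873.00)(170.50) = 1398841.50 cm³
ΣAȳ = (13800.00)(30.00) + (-728.00)(22.50) + (-873.00)(35.50) = 366628.50 cm³
x̄ = 1398841.50 / 12199.00 = 114.67 cm
ȳ = 366628.50 / 12199.00 = 30.05 cm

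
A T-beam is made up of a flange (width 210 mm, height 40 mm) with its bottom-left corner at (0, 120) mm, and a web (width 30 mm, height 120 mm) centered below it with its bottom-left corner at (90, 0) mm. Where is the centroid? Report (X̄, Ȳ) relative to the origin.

X̄ = 105.00 mm, Ȳ = 116.00 mm

web: A = 30 × 120 = 3600.00, centroid at (105.00, 60.00).
flange: A = 210 × 40 = 8400.00, centroid at (105.00, 140.00).
ΣA = 12000.00 mm²
ΣAX̄ = (3600.00)(105.00) + (8400.00)(105.00) = 1260000.00 mm³
ΣAȲ = (3600.00)(60.00) + (8400.00)(140.00) = 1392000.00 mm³
X̄ = 1260000.00 / 12000.00 = 105.00 mm
Ȳ = 1392000.00 / 12000.00 = 116.00 mm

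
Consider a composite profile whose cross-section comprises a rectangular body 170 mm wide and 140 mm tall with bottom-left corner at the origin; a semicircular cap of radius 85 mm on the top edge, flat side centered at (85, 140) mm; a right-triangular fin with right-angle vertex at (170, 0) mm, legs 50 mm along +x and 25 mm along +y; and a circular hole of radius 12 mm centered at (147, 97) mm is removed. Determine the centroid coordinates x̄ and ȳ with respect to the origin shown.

rectangular body: A = 170 × 140 = 23800.00, centroid at (85.00, 70.00).
semicircular top: A = ½π·85² = 11349.00, centroid at (85.00, 176.08).
triangular fin: A = ½·50·25 = 625.00, centroid at (186.67, 8.33).
hole: A = −π·12² = -452.39, centroid at (147.00, 97.00).
ΣA = 35321.61 mm²
ΣAx̄ = (23800.00)(85.00) + (11349.00)(85.00) + (625.00)(186.67) + (-452.39)(147.00) = 3037830.73 mm³
ΣAȳ = (23800.00)(70.00) + (11349.00)(176.08) + (625.00)(8.33) + (-452.39)(97.00) = 3625603.72 mm³
x̄ = 3037830.73 / 35321.61 = 86.00 mm
ȳ = 3625603.72 / 35321.61 = 102.65 mm

x̄ = 86.00 mm, ȳ = 102.65 mm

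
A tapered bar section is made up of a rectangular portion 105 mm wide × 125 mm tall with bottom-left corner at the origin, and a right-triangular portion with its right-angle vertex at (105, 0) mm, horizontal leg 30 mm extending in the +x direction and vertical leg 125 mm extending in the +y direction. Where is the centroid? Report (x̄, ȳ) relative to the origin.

x̄ = 60.31 mm, ȳ = 59.90 mm

rectangular portion: A = 105 × 125 = 13125.00, centroid at (52.50, 62.50).
triangular portion: A = ½·30·125 = 1875.00, centroid at (115.00, 41.67).
ΣA = 15000.00 mm², ΣAx̄ = 904687.50 mm³, ΣAȳ = 898437.50 mm³.
x̄ = 904687.50/15000.00 = 60.31 mm; ȳ = 898437.50/15000.00 = 59.90 mm.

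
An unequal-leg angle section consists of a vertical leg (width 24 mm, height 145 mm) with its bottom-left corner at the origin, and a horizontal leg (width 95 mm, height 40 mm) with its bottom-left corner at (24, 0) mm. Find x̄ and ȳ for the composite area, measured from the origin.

Part | A | x̄ᵢ | ȳᵢ | A·x̄ᵢ | A·ȳᵢ
vertical leg | 3480.00 | 12.00 | 72.50 | 41760.00 | 252300.00
horizontal leg | 3800.00 | 71.50 | 20.00 | 271700.00 | 76000.00
Σ | 7280.00 |  |  | 313460.00 | 328300.00
x̄ = 313460.00 / 7280.00 = 43.06 mm
ȳ = 328300.00 / 7280.00 = 45.10 mm

x̄ = 43.06 mm, ȳ = 45.10 mm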